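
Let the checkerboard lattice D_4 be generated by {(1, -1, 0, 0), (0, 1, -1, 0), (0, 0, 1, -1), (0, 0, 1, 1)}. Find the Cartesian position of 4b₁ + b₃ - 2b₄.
(4, -4, -1, -3)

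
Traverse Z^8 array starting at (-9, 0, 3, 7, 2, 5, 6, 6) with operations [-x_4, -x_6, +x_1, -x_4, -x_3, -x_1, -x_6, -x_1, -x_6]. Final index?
(-10, 0, 2, 5, 2, 2, 6, 6)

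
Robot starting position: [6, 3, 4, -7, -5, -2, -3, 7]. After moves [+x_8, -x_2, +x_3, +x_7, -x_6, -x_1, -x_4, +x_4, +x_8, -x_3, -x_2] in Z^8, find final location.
(5, 1, 4, -7, -5, -3, -2, 9)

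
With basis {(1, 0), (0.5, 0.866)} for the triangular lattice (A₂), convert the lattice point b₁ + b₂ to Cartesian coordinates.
(1.5, 0.866)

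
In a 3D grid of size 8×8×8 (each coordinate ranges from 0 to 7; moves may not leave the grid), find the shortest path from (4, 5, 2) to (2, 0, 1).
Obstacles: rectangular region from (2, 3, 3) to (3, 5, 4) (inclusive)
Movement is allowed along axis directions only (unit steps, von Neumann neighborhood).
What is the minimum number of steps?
8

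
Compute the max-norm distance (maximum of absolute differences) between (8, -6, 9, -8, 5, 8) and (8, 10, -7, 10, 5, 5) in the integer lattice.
18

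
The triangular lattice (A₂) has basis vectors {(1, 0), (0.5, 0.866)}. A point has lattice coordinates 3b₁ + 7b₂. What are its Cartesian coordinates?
(6.5, 6.062)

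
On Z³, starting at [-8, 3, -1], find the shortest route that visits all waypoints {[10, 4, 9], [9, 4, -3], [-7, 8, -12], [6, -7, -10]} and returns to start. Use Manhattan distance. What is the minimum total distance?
110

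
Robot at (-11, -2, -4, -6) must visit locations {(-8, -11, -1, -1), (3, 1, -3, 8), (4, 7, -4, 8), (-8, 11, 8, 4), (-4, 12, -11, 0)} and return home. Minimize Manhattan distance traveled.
152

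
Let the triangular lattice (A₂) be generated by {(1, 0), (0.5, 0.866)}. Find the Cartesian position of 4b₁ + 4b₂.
(6, 3.464)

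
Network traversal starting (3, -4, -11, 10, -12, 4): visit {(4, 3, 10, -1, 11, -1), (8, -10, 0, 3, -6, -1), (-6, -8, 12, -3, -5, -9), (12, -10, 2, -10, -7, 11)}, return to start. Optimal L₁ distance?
248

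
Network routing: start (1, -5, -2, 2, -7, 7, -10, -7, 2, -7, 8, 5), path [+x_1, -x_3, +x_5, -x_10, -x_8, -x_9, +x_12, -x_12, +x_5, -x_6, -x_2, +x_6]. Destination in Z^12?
(2, -6, -3, 2, -5, 7, -10, -8, 1, -8, 8, 5)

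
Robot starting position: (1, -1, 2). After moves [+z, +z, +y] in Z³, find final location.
(1, 0, 4)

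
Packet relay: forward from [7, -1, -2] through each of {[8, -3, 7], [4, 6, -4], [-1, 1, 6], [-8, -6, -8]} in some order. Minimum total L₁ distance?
74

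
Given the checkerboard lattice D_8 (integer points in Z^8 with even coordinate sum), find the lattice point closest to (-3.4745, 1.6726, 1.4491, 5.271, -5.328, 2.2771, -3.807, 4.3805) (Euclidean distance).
(-3, 2, 1, 5, -5, 2, -4, 4)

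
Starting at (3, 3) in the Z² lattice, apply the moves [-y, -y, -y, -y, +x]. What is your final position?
(4, -1)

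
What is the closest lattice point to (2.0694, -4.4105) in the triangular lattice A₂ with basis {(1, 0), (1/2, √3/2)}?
(2.5, -4.33)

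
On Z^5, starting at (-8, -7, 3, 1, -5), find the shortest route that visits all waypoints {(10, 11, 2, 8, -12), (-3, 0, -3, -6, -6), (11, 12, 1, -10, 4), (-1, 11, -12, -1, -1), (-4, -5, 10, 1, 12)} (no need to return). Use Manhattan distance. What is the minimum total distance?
183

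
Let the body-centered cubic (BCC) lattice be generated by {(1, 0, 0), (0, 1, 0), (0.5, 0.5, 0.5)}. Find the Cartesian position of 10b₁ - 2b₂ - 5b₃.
(7.5, -4.5, -2.5)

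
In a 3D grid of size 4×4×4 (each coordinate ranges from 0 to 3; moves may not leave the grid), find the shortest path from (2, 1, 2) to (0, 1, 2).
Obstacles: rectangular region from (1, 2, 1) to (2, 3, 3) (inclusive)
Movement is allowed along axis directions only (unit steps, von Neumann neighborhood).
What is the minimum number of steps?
2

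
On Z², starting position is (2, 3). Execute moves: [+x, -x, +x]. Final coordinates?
(3, 3)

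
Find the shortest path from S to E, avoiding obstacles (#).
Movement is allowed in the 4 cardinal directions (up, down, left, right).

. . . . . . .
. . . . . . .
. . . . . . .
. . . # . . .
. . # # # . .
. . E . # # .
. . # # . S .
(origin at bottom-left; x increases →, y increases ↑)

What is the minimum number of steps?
14
(one shortest path: (5, 0) → (6, 0) → (6, 1) → (6, 2) → (5, 2) → (5, 3) → (4, 3) → (4, 4) → (3, 4) → (2, 4) → (1, 4) → (1, 3) → (1, 2) → (1, 1) → (2, 1))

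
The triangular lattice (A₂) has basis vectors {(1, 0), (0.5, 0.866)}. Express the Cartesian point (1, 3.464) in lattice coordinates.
-b₁ + 4b₂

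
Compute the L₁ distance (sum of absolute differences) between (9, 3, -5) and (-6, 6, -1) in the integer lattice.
22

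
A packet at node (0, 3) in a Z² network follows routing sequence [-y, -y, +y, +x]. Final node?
(1, 2)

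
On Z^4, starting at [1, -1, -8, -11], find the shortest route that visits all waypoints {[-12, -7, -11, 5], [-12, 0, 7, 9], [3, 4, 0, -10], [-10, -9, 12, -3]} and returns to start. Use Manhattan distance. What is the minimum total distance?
156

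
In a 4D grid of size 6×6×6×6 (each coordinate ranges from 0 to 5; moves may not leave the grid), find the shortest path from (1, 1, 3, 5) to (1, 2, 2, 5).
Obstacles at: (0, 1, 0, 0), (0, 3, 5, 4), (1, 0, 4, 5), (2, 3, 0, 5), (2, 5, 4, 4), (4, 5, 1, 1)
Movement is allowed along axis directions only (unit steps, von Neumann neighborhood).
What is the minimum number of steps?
2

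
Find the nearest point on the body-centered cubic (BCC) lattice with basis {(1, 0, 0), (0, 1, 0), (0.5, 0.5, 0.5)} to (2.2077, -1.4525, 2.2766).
(2.5, -1.5, 2.5)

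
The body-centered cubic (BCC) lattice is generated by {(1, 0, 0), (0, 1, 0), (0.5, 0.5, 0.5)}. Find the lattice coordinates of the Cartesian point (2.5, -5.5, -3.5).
6b₁ - 2b₂ - 7b₃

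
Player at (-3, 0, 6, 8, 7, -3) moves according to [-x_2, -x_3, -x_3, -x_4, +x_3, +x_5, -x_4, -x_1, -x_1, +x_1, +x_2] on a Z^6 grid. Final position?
(-4, 0, 5, 6, 8, -3)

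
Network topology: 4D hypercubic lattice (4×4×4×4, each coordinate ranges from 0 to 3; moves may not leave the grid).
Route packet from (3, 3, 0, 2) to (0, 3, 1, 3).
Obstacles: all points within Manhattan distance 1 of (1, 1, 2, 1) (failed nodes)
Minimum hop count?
5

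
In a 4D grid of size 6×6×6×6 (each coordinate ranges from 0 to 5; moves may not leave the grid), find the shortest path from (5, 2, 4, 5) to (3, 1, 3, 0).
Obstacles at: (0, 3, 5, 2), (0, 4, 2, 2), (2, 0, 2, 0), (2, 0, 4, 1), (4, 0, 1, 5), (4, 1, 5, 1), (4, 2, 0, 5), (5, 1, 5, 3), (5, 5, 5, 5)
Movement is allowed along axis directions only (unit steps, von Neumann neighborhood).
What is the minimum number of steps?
9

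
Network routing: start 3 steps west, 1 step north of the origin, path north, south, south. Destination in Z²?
(-3, 0)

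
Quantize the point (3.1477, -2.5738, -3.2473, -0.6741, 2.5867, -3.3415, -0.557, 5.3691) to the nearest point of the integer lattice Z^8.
(3, -3, -3, -1, 3, -3, -1, 5)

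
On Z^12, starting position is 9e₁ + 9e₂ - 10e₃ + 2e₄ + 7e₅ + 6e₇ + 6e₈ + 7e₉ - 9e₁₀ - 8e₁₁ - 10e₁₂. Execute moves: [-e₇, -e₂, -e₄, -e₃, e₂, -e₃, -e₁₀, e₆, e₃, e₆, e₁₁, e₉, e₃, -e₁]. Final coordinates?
(8, 9, -10, 1, 7, 2, 5, 6, 8, -10, -7, -10)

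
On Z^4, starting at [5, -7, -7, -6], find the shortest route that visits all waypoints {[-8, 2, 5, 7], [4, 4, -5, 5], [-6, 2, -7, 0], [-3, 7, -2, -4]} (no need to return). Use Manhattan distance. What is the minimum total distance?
85
(one optimal route: (5, -7, -7, -6) → (4, 4, -5, 5) → (-3, 7, -2, -4) → (-6, 2, -7, 0) → (-8, 2, 5, 7))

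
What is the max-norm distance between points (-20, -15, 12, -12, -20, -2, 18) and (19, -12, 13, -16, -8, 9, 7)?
39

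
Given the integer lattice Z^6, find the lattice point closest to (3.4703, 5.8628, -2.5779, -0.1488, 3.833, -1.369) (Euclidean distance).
(3, 6, -3, 0, 4, -1)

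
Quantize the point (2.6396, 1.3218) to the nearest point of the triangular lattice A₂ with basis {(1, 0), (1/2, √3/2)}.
(2.5, 0.866)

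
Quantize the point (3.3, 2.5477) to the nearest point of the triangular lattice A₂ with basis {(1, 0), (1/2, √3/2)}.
(3.5, 2.598)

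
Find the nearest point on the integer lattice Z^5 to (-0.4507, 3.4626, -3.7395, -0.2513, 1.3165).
(0, 3, -4, 0, 1)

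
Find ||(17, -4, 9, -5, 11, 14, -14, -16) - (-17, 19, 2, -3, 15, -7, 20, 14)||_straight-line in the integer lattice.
65.1997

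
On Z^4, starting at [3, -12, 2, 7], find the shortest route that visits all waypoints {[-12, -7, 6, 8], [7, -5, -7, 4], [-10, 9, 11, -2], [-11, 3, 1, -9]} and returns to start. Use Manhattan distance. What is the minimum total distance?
152
(one optimal route: (3, -12, 2, 7) → (-12, -7, 6, 8) → (-10, 9, 11, -2) → (-11, 3, 1, -9) → (7, -5, -7, 4) → (3, -12, 2, 7))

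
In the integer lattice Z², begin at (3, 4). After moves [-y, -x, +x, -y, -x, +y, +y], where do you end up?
(2, 4)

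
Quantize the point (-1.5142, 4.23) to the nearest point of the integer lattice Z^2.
(-2, 4)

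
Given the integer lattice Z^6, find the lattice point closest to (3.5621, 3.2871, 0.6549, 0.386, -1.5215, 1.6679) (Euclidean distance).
(4, 3, 1, 0, -2, 2)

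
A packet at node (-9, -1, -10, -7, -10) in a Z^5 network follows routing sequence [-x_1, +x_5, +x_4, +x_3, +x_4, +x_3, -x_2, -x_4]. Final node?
(-10, -2, -8, -6, -9)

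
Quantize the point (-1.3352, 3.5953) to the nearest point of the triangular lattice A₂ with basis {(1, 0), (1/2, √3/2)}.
(-1, 3.464)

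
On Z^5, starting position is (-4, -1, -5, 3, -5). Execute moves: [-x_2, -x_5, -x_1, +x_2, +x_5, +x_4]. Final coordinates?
(-5, -1, -5, 4, -5)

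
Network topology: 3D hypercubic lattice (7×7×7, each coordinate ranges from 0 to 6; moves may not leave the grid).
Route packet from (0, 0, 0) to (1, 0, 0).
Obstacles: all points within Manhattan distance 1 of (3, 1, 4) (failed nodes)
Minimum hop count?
1
(one shortest path: (0, 0, 0) → (1, 0, 0))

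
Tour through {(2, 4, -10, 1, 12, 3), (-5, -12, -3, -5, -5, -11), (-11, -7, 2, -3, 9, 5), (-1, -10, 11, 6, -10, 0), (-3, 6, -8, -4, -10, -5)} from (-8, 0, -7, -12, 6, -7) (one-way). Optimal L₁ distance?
216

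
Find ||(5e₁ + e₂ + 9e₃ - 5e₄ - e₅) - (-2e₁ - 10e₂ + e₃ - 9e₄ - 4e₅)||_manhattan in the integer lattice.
33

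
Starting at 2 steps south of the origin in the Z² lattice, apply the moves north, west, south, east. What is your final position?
(0, -2)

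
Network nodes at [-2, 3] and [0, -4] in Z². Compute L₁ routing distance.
9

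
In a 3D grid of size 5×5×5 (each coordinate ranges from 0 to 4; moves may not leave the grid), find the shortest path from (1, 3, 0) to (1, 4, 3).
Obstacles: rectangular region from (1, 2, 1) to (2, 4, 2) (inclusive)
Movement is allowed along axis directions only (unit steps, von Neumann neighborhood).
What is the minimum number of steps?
6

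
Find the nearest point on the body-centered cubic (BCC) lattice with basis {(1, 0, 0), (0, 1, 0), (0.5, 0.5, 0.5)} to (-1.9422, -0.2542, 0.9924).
(-2, 0, 1)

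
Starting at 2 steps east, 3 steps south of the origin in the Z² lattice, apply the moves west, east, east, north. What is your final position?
(3, -2)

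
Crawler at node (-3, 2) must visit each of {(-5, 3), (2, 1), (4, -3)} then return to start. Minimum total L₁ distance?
30
(one optimal route: (-3, 2) → (-5, 3) → (2, 1) → (4, -3) → (-3, 2))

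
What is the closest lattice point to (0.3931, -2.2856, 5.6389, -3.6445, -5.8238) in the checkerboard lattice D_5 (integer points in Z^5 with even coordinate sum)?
(0, -2, 6, -4, -6)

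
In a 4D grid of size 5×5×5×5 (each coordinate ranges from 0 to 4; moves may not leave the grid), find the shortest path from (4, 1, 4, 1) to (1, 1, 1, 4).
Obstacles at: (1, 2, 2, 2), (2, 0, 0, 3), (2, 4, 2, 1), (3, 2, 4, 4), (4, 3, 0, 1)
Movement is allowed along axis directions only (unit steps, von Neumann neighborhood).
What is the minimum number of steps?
9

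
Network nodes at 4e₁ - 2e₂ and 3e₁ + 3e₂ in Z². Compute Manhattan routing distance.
6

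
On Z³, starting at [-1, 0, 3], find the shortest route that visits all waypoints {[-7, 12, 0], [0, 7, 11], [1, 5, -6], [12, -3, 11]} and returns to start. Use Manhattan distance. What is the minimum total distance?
106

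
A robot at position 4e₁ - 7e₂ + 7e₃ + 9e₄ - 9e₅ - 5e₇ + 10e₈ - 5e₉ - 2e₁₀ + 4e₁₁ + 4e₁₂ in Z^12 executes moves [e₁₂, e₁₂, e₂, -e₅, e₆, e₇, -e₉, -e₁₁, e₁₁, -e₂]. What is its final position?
(4, -7, 7, 9, -10, 1, -4, 10, -6, -2, 4, 6)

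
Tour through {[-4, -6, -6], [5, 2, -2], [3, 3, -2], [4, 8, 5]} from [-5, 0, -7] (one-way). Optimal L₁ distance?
45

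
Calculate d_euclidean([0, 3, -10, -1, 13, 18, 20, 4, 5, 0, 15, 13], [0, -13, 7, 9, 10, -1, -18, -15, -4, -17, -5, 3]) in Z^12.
60.7454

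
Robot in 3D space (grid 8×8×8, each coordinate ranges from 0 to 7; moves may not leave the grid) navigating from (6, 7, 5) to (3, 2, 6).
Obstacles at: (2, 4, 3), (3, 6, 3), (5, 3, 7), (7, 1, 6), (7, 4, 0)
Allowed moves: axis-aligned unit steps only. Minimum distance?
9
(one shortest path: (6, 7, 5) → (5, 7, 5) → (4, 7, 5) → (3, 7, 5) → (3, 6, 5) → (3, 5, 5) → (3, 4, 5) → (3, 3, 5) → (3, 2, 5) → (3, 2, 6))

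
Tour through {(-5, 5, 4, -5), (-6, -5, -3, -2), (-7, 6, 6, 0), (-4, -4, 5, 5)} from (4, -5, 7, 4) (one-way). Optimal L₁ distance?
61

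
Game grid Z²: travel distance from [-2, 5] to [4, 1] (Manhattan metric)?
10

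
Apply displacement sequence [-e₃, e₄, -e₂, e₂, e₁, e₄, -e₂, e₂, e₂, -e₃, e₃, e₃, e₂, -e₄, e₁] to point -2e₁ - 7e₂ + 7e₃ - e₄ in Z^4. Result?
(0, -5, 7, 0)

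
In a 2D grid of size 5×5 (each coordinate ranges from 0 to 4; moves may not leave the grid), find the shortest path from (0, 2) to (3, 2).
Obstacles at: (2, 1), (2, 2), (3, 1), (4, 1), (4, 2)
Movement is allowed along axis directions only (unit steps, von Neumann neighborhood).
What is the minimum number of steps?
5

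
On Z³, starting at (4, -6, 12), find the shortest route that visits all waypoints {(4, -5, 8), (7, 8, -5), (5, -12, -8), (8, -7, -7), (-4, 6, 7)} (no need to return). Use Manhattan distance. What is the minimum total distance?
77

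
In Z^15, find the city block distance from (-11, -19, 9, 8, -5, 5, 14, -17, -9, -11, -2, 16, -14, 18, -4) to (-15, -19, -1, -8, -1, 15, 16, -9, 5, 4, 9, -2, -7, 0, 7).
148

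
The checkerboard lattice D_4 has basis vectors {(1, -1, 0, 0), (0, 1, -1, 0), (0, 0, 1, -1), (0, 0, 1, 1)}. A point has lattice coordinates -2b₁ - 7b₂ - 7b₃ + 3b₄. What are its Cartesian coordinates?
(-2, -5, 3, 10)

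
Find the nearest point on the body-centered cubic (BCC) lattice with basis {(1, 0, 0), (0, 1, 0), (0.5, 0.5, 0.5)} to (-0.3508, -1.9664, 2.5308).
(-0.5, -1.5, 2.5)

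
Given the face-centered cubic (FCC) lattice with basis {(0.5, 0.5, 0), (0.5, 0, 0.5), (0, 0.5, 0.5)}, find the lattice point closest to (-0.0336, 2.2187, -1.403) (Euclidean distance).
(0, 2.5, -1.5)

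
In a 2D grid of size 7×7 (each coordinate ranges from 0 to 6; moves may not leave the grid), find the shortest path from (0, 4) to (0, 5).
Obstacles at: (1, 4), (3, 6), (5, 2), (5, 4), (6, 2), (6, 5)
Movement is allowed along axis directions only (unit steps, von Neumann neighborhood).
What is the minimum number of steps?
1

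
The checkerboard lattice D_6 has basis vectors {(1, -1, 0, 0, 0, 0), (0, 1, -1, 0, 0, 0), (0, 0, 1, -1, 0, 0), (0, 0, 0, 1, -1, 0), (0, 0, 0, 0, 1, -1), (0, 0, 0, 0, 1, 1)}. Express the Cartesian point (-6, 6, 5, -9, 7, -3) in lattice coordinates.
-6b₁ + 5b₃ - 4b₄ + 3b₅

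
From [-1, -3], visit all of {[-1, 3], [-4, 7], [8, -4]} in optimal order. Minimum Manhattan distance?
33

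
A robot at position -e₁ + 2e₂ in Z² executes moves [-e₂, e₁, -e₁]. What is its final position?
(-1, 1)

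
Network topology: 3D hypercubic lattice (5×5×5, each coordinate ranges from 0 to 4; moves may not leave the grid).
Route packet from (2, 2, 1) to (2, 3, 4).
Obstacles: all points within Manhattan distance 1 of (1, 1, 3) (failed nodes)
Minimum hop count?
4
(one shortest path: (2, 2, 1) → (2, 3, 1) → (2, 3, 2) → (2, 3, 3) → (2, 3, 4))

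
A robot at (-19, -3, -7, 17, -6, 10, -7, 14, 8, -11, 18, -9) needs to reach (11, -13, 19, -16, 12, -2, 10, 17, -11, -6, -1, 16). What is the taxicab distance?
217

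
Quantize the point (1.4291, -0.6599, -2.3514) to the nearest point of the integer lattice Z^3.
(1, -1, -2)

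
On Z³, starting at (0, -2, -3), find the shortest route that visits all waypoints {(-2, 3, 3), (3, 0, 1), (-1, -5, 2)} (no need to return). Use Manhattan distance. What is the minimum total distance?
29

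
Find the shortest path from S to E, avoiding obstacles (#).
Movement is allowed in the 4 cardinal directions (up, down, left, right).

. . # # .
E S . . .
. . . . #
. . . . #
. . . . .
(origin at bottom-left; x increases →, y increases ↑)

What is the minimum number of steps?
1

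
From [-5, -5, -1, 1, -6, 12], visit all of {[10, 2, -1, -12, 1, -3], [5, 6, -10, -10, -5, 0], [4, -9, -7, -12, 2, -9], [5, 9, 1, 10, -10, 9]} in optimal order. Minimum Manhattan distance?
149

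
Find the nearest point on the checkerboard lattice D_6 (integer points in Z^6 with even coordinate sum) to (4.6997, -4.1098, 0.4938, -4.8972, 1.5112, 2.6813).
(5, -4, 1, -5, 2, 3)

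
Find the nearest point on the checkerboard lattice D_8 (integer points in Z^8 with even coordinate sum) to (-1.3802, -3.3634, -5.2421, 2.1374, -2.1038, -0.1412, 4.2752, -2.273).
(-2, -3, -5, 2, -2, 0, 4, -2)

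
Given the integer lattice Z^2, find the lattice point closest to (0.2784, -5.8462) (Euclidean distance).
(0, -6)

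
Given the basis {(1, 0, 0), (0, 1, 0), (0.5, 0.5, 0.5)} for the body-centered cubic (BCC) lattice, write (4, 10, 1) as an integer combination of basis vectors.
3b₁ + 9b₂ + 2b₃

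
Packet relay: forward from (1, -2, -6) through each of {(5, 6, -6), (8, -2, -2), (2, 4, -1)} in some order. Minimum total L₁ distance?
34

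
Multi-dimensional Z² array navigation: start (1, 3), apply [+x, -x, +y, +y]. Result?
(1, 5)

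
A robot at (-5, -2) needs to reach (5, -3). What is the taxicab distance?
11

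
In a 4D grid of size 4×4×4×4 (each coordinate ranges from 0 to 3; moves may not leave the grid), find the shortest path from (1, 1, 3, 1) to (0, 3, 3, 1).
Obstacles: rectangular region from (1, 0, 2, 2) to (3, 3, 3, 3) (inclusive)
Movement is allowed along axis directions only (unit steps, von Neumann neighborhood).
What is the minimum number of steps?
3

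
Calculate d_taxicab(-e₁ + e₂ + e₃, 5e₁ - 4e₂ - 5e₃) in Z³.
17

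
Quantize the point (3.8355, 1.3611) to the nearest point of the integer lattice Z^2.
(4, 1)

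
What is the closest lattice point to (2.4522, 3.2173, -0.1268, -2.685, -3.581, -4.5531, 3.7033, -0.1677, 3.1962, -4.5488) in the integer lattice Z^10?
(2, 3, 0, -3, -4, -5, 4, 0, 3, -5)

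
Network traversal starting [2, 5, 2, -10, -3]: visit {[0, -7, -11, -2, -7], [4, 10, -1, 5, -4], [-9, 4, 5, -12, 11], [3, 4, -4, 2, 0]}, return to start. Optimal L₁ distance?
170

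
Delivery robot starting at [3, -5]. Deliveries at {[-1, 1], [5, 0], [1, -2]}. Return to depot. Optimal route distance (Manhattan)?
24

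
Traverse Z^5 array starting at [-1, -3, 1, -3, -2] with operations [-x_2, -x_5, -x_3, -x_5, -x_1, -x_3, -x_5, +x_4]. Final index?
(-2, -4, -1, -2, -5)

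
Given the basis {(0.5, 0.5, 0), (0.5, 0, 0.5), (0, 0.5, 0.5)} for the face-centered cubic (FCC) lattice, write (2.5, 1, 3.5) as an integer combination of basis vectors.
5b₂ + 2b₃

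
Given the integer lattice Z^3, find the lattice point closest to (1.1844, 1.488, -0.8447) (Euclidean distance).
(1, 1, -1)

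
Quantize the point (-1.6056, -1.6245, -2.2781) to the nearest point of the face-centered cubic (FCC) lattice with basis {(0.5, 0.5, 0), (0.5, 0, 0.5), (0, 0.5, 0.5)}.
(-1.5, -1.5, -2)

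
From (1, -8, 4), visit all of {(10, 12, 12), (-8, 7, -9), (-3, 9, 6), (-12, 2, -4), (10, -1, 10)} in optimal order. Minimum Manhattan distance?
95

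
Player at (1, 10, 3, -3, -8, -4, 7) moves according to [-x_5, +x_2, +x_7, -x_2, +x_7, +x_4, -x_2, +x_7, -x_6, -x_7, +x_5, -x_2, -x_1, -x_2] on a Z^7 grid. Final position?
(0, 7, 3, -2, -8, -5, 9)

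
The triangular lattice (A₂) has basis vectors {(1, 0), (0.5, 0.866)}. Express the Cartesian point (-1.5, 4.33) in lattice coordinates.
-4b₁ + 5b₂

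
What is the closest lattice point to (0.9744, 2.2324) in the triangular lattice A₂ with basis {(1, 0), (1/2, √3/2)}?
(1, 1.732)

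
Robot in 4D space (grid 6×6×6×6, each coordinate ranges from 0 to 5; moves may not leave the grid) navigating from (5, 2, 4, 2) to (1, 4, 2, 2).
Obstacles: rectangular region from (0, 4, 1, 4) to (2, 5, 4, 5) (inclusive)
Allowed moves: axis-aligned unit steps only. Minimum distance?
8
(one shortest path: (5, 2, 4, 2) → (4, 2, 4, 2) → (3, 2, 4, 2) → (2, 2, 4, 2) → (1, 2, 4, 2) → (1, 3, 4, 2) → (1, 4, 4, 2) → (1, 4, 3, 2) → (1, 4, 2, 2))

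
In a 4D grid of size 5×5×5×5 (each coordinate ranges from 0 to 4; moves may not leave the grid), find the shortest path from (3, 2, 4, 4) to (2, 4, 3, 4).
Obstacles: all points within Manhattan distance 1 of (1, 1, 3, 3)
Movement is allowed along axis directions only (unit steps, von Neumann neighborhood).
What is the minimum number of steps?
4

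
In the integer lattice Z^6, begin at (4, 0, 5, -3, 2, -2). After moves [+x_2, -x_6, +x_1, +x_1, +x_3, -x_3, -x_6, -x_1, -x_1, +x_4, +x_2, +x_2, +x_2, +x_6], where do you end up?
(4, 4, 5, -2, 2, -3)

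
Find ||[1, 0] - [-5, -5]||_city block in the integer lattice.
11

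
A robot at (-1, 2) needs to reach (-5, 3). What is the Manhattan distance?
5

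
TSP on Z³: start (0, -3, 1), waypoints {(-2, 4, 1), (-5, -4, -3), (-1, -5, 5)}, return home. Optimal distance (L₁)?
44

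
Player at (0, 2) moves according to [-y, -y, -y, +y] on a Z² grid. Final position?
(0, 0)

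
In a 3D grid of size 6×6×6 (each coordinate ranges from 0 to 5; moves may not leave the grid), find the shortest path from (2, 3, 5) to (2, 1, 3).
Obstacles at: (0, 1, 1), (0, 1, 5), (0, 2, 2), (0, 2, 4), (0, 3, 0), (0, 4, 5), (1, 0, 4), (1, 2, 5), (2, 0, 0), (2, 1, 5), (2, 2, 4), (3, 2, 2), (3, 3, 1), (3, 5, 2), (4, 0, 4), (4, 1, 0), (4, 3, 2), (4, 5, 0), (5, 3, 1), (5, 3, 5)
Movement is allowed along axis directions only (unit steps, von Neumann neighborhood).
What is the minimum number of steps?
4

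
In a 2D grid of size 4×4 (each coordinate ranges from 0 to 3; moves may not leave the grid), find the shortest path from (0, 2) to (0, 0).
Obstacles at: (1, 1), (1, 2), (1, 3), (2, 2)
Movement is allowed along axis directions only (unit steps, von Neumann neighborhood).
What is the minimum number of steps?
2
(one shortest path: (0, 2) → (0, 1) → (0, 0))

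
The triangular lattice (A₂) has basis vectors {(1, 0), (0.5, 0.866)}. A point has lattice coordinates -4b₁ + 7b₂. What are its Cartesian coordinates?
(-0.5, 6.062)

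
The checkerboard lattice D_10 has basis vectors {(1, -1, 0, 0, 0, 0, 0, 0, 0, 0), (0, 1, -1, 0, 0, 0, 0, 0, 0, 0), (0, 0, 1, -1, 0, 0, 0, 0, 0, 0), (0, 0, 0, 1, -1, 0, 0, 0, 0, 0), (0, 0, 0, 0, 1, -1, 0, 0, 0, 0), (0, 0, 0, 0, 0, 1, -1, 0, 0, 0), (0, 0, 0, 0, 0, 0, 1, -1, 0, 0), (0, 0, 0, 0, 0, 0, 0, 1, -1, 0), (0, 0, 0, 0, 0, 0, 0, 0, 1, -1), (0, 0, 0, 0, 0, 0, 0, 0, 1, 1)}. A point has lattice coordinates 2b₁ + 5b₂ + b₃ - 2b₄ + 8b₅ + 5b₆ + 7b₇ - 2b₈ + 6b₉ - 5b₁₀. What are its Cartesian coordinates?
(2, 3, -4, -3, 10, -3, 2, -9, 3, -11)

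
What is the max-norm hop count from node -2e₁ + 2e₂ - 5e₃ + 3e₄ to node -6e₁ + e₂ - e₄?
5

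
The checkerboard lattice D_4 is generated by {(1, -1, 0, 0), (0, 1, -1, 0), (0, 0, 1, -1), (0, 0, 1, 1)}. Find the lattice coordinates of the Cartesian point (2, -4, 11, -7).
2b₁ - 2b₂ + 8b₃ + b₄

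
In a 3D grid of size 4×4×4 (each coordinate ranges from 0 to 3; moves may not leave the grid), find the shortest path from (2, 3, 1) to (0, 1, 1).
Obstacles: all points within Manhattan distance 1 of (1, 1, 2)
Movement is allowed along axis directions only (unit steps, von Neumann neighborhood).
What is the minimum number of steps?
4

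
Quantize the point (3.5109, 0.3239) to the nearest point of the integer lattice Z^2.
(4, 0)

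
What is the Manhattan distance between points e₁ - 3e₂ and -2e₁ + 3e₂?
9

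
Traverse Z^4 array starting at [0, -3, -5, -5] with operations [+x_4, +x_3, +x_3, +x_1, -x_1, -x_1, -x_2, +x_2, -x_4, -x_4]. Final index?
(-1, -3, -3, -6)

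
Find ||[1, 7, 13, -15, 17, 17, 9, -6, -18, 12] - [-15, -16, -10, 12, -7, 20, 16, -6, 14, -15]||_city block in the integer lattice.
182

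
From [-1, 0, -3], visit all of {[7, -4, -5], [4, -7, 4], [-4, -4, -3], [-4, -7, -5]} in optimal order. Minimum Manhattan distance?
41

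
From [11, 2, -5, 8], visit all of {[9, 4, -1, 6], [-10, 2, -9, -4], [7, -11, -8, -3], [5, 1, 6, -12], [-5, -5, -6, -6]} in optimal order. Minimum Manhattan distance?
119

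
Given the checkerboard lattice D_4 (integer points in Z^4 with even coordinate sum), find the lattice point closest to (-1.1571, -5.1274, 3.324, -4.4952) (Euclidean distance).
(-1, -5, 3, -5)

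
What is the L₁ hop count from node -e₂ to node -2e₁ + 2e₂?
5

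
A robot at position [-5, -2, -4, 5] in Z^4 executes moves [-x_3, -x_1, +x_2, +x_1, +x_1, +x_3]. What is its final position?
(-4, -1, -4, 5)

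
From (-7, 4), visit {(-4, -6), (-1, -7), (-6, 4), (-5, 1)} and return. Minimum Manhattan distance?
34
(one optimal route: (-7, 4) → (-4, -6) → (-1, -7) → (-5, 1) → (-6, 4) → (-7, 4))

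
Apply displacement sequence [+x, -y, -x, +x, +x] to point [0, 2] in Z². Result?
(2, 1)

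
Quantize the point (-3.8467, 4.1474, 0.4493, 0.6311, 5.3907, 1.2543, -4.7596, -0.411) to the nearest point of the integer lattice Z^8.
(-4, 4, 0, 1, 5, 1, -5, 0)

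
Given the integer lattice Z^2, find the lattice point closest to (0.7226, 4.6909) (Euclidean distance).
(1, 5)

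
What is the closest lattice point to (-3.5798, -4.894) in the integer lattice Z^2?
(-4, -5)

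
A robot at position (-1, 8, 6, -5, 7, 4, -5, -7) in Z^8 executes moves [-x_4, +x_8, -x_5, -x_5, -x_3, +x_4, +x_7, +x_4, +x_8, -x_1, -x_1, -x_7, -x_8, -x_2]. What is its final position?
(-3, 7, 5, -4, 5, 4, -5, -6)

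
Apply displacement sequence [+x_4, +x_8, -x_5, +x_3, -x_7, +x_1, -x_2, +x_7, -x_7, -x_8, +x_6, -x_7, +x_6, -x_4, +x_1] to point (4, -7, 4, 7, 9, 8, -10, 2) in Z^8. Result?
(6, -8, 5, 7, 8, 10, -12, 2)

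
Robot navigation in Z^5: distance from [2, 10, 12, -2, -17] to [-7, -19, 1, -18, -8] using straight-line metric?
37.1484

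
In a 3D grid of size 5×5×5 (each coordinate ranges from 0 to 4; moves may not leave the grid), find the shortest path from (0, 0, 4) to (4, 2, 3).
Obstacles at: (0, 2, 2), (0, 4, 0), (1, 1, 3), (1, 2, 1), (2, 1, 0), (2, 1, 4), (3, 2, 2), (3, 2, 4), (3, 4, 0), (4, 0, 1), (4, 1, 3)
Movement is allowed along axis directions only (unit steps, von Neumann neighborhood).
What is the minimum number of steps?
7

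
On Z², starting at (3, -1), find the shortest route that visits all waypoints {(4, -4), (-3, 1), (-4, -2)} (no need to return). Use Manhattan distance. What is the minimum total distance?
18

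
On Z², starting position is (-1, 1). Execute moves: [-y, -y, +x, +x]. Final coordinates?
(1, -1)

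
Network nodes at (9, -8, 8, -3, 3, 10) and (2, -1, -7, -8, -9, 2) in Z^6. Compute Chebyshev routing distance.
15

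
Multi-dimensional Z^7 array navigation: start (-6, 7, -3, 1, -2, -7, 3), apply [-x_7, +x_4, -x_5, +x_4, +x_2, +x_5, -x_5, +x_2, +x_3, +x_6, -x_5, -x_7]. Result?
(-6, 9, -2, 3, -4, -6, 1)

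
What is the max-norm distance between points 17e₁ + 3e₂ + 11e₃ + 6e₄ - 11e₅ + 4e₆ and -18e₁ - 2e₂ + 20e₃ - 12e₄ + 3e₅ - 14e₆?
35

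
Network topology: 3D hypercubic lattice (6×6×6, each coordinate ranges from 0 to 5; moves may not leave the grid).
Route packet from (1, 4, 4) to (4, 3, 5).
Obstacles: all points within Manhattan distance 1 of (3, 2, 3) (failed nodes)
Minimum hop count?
5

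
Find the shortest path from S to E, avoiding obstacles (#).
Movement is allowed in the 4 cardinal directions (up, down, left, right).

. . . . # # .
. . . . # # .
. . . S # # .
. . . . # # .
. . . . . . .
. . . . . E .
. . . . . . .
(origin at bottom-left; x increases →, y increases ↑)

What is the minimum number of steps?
5
(one shortest path: (3, 4) → (3, 3) → (3, 2) → (4, 2) → (5, 2) → (5, 1))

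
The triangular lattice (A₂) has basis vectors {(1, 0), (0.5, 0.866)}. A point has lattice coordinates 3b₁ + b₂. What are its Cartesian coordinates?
(3.5, 0.866)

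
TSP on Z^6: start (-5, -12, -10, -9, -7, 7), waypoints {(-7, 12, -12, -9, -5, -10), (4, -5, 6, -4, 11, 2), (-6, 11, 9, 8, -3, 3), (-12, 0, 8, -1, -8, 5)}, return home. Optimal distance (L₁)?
244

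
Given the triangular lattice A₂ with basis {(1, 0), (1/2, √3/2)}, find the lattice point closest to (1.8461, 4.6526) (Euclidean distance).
(1.5, 4.33)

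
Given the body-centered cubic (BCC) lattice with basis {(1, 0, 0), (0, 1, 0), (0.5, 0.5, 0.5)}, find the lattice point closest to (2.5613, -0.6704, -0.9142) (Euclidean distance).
(2.5, -0.5, -0.5)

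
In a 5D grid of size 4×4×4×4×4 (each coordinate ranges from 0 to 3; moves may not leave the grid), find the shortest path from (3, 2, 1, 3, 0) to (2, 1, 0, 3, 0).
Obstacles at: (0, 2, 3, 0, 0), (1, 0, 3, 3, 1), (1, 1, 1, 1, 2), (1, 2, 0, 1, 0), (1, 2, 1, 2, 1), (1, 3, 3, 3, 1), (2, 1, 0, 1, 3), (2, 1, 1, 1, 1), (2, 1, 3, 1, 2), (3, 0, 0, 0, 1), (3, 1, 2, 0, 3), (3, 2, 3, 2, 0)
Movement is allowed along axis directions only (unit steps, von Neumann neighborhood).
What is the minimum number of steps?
3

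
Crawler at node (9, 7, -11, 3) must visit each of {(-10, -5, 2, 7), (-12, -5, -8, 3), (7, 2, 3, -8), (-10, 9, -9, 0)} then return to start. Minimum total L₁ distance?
134
(one optimal route: (9, 7, -11, 3) → (7, 2, 3, -8) → (-10, -5, 2, 7) → (-12, -5, -8, 3) → (-10, 9, -9, 0) → (9, 7, -11, 3))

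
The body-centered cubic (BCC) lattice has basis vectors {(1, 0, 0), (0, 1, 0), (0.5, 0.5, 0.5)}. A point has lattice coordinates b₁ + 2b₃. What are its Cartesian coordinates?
(2, 1, 1)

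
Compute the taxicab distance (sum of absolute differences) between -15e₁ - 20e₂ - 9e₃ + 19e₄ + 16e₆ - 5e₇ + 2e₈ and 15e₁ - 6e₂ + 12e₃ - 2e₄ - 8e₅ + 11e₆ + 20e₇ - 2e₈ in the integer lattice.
128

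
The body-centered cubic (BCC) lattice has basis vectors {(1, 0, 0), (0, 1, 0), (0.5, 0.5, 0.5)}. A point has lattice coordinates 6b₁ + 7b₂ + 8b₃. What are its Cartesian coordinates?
(10, 11, 4)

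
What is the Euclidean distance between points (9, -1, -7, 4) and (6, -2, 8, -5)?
17.7764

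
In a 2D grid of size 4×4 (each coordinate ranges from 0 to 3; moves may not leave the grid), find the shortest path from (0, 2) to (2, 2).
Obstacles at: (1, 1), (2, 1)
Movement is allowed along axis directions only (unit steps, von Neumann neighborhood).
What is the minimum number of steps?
2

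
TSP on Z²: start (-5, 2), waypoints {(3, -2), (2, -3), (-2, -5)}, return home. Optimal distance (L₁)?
30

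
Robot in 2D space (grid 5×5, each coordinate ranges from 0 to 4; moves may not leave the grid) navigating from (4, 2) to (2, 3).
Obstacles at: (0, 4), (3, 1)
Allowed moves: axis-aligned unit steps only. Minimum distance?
3
(one shortest path: (4, 2) → (3, 2) → (2, 2) → (2, 3))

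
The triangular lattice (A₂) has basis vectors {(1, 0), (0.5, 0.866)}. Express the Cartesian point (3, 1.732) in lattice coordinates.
2b₁ + 2b₂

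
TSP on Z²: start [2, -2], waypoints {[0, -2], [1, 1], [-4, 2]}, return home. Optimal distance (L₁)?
20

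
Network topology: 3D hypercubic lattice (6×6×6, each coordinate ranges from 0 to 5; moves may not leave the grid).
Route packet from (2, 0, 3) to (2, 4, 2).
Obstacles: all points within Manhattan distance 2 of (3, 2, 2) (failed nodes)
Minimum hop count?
7
(one shortest path: (2, 0, 3) → (1, 0, 3) → (1, 1, 3) → (1, 2, 3) → (1, 3, 3) → (2, 3, 3) → (2, 4, 3) → (2, 4, 2))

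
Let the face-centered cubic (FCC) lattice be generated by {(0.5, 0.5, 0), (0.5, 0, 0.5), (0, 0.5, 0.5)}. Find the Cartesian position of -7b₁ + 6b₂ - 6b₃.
(-0.5, -6.5, 0)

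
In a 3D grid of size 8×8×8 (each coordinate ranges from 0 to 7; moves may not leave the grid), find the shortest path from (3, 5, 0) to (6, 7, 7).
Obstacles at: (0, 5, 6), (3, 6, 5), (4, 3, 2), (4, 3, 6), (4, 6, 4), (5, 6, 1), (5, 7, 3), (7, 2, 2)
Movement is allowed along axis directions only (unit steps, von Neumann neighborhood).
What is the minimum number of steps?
12
(one shortest path: (3, 5, 0) → (4, 5, 0) → (5, 5, 0) → (6, 5, 0) → (6, 6, 0) → (6, 7, 0) → (6, 7, 1) → (6, 7, 2) → (6, 7, 3) → (6, 7, 4) → (6, 7, 5) → (6, 7, 6) → (6, 7, 7))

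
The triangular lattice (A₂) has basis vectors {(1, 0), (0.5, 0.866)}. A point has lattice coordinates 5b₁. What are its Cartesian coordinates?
(5, 0)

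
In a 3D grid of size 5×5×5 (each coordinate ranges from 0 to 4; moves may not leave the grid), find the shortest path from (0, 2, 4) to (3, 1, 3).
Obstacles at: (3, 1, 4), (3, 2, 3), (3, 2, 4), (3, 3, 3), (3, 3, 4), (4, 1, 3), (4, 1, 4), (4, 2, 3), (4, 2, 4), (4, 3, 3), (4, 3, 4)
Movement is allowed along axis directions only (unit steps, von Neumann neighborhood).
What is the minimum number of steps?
5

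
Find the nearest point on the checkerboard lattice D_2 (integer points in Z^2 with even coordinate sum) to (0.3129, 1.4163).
(0, 2)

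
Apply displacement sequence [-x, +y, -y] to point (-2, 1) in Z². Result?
(-3, 1)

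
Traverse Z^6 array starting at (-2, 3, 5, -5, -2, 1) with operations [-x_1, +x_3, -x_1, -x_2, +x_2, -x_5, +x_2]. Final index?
(-4, 4, 6, -5, -3, 1)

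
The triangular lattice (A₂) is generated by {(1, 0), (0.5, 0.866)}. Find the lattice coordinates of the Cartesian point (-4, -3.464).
-2b₁ - 4b₂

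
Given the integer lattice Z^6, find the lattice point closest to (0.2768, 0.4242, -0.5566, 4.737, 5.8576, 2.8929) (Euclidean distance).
(0, 0, -1, 5, 6, 3)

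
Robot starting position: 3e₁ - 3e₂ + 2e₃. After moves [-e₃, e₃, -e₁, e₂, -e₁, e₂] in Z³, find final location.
(1, -1, 2)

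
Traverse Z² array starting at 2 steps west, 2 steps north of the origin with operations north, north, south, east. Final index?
(-1, 3)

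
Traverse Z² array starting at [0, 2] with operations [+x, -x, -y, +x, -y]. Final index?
(1, 0)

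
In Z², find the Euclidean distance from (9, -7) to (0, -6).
9.05539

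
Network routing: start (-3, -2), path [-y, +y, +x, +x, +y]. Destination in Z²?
(-1, -1)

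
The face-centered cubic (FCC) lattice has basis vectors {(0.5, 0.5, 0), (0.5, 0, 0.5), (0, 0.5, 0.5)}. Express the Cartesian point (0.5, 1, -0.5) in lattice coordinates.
2b₁ - b₂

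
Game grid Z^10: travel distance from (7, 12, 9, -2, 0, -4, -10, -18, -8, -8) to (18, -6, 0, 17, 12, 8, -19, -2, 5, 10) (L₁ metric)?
137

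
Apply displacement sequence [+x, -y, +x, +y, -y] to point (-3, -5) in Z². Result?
(-1, -6)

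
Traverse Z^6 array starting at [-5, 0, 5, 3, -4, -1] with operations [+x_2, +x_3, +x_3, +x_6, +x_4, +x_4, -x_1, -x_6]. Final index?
(-6, 1, 7, 5, -4, -1)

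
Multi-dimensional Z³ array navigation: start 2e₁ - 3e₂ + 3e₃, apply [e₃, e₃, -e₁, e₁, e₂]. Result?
(2, -2, 5)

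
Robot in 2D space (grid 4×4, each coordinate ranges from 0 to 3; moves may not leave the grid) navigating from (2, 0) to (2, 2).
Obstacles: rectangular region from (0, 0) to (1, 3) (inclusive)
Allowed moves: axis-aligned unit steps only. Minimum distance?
2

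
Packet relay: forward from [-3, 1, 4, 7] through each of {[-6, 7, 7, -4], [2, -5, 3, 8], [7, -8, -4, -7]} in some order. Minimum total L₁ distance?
85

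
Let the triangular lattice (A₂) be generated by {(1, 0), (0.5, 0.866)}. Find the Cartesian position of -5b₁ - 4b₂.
(-7, -3.464)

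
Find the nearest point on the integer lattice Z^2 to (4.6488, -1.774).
(5, -2)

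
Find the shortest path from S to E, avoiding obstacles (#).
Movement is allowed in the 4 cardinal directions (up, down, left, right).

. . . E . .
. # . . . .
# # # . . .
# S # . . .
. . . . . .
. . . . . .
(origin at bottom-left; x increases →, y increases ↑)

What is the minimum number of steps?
7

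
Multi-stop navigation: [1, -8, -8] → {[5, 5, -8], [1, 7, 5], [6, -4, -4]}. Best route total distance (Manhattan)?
46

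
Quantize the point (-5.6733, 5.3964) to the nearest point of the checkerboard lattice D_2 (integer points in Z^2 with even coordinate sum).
(-6, 6)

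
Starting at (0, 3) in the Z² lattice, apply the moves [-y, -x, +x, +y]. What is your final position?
(0, 3)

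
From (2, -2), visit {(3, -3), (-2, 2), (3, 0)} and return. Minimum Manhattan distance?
20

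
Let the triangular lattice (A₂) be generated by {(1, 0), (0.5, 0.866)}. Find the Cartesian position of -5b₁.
(-5, 0)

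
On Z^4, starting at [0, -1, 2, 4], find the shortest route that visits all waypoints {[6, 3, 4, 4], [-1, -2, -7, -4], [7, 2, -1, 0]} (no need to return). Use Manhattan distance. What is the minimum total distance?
45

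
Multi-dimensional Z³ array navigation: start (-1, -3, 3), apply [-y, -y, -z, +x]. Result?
(0, -5, 2)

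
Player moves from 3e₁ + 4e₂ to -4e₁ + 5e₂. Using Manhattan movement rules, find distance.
8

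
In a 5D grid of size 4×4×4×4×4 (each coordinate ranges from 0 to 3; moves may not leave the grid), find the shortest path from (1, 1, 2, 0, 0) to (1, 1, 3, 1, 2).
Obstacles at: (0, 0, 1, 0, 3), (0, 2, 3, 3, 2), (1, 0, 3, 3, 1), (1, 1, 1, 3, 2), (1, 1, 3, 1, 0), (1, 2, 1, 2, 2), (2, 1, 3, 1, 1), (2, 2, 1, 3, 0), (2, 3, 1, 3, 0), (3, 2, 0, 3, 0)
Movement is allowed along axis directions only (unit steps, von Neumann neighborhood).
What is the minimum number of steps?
4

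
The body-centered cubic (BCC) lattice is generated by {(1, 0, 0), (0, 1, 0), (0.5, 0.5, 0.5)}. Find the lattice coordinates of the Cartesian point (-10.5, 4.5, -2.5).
-8b₁ + 7b₂ - 5b₃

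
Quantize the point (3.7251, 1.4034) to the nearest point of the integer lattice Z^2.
(4, 1)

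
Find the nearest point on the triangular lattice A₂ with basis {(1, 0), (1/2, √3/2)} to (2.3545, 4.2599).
(2.5, 4.33)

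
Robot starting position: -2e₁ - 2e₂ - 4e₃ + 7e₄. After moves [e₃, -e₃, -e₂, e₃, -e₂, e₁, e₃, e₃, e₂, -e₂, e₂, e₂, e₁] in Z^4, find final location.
(0, -2, -1, 7)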